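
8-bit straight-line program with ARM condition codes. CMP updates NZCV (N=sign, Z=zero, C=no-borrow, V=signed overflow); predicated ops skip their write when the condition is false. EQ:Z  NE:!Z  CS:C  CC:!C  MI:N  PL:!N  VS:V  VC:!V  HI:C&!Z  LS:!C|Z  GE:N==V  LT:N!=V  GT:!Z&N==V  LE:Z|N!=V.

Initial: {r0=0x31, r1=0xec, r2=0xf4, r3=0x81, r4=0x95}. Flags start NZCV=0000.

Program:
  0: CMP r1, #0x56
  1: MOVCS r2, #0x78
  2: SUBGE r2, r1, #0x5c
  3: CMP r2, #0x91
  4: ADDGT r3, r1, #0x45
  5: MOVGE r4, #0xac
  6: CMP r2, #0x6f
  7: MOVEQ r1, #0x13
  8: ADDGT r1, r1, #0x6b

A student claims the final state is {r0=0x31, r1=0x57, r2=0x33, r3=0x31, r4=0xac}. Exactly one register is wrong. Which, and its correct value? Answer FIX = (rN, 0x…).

0: ✓ CMP  NZCV=1010
1: ✓ MOVCS  r2←0x78
2: · SUBGE
3: ✓ CMP  NZCV=1001
4: ✓ ADDGT  r3←0x31
5: ✓ MOVGE  r4←0xac
6: ✓ CMP  NZCV=0010
7: · MOVEQ
8: ✓ ADDGT  r1←0x57

FIX = (r2, 0x78)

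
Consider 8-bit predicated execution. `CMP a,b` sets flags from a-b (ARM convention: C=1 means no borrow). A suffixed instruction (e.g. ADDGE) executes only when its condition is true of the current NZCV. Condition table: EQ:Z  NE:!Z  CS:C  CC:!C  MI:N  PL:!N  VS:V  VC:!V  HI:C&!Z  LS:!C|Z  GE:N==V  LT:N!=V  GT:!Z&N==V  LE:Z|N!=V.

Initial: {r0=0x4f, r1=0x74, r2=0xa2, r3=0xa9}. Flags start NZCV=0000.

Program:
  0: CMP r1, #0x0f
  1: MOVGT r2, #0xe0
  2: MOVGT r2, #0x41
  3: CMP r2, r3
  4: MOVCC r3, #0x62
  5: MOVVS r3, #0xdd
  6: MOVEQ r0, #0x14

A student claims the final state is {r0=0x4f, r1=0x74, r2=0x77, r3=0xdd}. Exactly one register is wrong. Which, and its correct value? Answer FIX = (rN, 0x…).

FIX = (r2, 0x41)

0: ✓ CMP  NZCV=0010
1: ✓ MOVGT  r2←0xe0
2: ✓ MOVGT  r2←0x41
3: ✓ CMP  NZCV=1001
4: ✓ MOVCC  r3←0x62
5: ✓ MOVVS  r3←0xdd
6: · MOVEQ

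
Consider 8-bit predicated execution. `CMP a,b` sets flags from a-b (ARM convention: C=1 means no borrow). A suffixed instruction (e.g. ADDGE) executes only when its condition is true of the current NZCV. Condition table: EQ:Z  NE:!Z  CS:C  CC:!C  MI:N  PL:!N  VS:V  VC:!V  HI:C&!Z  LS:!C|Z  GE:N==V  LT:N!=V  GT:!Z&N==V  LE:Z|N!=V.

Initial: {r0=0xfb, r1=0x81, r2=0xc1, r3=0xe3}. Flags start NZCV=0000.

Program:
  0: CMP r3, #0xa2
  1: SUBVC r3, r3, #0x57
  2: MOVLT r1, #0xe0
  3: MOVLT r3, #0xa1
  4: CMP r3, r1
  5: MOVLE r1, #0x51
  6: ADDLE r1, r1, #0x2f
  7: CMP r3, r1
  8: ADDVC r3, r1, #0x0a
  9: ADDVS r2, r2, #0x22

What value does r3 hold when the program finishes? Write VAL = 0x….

VAL = 0x8b

[0] flags=0010 → (cmp)
[1] flags=0010 VC?T → r3=0x8c
[2] flags=0010 LT?F → skip
[3] flags=0010 LT?F → skip
[4] flags=0010 → (cmp)
[5] flags=0010 LE?F → skip
[6] flags=0010 LE?F → skip
[7] flags=0010 → (cmp)
[8] flags=0010 VC?T → r3=0x8b
[9] flags=0010 VS?F → skip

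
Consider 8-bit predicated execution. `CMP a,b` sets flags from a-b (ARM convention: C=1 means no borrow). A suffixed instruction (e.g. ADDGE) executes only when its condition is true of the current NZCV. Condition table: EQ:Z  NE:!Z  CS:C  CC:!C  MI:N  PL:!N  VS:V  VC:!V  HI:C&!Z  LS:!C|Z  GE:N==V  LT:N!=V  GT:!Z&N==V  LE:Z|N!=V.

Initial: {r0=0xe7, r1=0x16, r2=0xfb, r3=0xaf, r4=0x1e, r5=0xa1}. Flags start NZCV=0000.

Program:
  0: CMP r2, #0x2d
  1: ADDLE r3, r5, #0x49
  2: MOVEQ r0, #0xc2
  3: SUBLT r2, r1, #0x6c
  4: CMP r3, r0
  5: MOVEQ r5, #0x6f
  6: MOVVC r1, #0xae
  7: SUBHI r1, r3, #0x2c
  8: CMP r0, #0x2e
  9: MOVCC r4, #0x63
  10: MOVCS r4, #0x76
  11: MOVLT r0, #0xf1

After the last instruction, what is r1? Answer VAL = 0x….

[0] flags=1010 → (cmp)
[1] flags=1010 LE?T → r3=0xea
[2] flags=1010 EQ?F → skip
[3] flags=1010 LT?T → r2=0xaa
[4] flags=0010 → (cmp)
[5] flags=0010 EQ?F → skip
[6] flags=0010 VC?T → r1=0xae
[7] flags=0010 HI?T → r1=0xbe
[8] flags=1010 → (cmp)
[9] flags=1010 CC?F → skip
[10] flags=1010 CS?T → r4=0x76
[11] flags=1010 LT?T → r0=0xf1

VAL = 0xbe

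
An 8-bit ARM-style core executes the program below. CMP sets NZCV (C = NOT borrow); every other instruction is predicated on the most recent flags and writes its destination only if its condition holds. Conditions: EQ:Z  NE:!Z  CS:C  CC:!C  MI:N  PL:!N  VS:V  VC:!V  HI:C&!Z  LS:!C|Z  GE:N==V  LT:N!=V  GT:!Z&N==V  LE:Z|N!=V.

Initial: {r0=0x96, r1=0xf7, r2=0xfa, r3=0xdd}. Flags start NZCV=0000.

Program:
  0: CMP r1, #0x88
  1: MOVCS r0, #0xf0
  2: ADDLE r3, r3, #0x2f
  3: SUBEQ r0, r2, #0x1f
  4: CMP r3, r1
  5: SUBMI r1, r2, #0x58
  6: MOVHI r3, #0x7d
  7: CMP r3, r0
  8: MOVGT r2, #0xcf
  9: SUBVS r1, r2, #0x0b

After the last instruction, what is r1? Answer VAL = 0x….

0: ✓ CMP  NZCV=0010
1: ✓ MOVCS  r0←0xf0
2: · ADDLE
3: · SUBEQ
4: ✓ CMP  NZCV=1000
5: ✓ SUBMI  r1←0xa2
6: · MOVHI
7: ✓ CMP  NZCV=1000
8: · MOVGT
9: · SUBVS

VAL = 0xa2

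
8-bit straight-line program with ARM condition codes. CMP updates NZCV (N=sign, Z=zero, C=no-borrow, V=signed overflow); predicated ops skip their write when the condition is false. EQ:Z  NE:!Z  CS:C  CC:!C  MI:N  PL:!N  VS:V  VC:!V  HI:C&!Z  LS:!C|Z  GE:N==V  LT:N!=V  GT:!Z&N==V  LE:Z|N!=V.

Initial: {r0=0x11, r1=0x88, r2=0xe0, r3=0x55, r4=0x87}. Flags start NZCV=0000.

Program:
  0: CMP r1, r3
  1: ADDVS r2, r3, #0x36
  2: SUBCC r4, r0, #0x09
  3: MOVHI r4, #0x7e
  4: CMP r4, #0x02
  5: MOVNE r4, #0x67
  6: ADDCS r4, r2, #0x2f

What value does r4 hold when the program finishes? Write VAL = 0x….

VAL = 0xba

[0] flags=0011 → (cmp)
[1] flags=0011 VS?T → r2=0x8b
[2] flags=0011 CC?F → skip
[3] flags=0011 HI?T → r4=0x7e
[4] flags=0010 → (cmp)
[5] flags=0010 NE?T → r4=0x67
[6] flags=0010 CS?T → r4=0xba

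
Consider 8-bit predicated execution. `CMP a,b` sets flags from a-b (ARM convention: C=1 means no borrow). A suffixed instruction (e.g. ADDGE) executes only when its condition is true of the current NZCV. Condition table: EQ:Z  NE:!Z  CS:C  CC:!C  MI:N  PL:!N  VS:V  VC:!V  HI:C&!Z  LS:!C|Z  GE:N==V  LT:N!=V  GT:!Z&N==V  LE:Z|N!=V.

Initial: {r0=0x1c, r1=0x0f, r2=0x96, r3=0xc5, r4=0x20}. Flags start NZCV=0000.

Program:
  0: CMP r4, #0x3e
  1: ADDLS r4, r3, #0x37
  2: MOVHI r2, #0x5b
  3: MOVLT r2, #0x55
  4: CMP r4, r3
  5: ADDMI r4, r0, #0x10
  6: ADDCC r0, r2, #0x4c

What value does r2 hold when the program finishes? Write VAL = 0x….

[0] flags=1000 → (cmp)
[1] flags=1000 LS?T → r4=0xfc
[2] flags=1000 HI?F → skip
[3] flags=1000 LT?T → r2=0x55
[4] flags=0010 → (cmp)
[5] flags=0010 MI?F → skip
[6] flags=0010 CC?F → skip

VAL = 0x55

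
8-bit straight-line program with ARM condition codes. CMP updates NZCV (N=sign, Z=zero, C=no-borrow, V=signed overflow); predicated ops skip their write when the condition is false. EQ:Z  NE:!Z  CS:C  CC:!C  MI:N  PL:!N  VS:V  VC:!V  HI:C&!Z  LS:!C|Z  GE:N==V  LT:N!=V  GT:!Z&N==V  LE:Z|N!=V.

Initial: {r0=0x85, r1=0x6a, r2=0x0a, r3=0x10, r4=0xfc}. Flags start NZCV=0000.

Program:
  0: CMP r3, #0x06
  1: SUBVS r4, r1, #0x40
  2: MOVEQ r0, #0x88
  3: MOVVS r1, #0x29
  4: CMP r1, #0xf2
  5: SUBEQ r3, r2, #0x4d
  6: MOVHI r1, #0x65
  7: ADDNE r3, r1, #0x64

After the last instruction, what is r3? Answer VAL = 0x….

0: ✓ CMP  NZCV=0010
1: · SUBVS
2: · MOVEQ
3: · MOVVS
4: ✓ CMP  NZCV=0000
5: · SUBEQ
6: · MOVHI
7: ✓ ADDNE  r3←0xce

VAL = 0xce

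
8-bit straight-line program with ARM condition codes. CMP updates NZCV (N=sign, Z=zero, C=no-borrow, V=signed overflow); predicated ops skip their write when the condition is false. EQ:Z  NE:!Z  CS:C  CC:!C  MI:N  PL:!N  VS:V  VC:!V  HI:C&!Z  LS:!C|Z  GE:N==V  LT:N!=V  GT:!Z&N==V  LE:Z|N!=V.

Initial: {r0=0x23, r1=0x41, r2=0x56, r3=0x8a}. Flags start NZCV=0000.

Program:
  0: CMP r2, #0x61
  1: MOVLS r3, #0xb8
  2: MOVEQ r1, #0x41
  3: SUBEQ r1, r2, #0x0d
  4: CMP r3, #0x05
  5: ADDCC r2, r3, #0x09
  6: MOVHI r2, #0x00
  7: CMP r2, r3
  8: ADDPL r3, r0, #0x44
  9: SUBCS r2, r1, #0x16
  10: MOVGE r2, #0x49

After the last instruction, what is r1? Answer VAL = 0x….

0: ✓ CMP  NZCV=1000
1: ✓ MOVLS  r3←0xb8
2: · MOVEQ
3: · SUBEQ
4: ✓ CMP  NZCV=1010
5: · ADDCC
6: ✓ MOVHI  r2←0x00
7: ✓ CMP  NZCV=0000
8: ✓ ADDPL  r3←0x67
9: · SUBCS
10: ✓ MOVGE  r2←0x49

VAL = 0x41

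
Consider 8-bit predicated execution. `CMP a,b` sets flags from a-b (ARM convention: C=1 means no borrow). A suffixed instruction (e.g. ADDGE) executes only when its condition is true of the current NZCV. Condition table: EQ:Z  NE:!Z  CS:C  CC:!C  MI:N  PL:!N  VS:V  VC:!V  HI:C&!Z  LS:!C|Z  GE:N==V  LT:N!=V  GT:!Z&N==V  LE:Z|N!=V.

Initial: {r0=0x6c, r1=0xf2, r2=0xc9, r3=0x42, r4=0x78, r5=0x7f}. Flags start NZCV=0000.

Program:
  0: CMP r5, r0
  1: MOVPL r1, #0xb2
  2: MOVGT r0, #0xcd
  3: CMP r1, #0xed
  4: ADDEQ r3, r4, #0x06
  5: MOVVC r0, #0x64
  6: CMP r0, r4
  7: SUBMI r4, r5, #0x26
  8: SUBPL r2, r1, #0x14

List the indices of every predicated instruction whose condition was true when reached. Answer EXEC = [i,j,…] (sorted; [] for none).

EXEC = [1,2,5,7]

[0] flags=0010 → (cmp)
[1] flags=0010 PL?T → r1=0xb2
[2] flags=0010 GT?T → r0=0xcd
[3] flags=1000 → (cmp)
[4] flags=1000 EQ?F → skip
[5] flags=1000 VC?T → r0=0x64
[6] flags=1000 → (cmp)
[7] flags=1000 MI?T → r4=0x59
[8] flags=1000 PL?F → skip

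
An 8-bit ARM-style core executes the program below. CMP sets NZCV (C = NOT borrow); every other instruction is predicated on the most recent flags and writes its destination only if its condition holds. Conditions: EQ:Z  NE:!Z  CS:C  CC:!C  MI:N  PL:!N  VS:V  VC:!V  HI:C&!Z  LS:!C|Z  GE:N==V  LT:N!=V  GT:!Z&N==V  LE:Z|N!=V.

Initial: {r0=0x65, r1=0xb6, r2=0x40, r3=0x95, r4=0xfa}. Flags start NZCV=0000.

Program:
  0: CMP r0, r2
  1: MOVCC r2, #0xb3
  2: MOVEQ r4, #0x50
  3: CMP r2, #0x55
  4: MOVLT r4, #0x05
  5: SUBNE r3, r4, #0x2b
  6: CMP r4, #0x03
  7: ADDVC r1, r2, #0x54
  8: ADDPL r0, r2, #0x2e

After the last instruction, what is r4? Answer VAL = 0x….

[0] flags=0010 → (cmp)
[1] flags=0010 CC?F → skip
[2] flags=0010 EQ?F → skip
[3] flags=1000 → (cmp)
[4] flags=1000 LT?T → r4=0x05
[5] flags=1000 NE?T → r3=0xda
[6] flags=0010 → (cmp)
[7] flags=0010 VC?T → r1=0x94
[8] flags=0010 PL?T → r0=0x6e

VAL = 0x05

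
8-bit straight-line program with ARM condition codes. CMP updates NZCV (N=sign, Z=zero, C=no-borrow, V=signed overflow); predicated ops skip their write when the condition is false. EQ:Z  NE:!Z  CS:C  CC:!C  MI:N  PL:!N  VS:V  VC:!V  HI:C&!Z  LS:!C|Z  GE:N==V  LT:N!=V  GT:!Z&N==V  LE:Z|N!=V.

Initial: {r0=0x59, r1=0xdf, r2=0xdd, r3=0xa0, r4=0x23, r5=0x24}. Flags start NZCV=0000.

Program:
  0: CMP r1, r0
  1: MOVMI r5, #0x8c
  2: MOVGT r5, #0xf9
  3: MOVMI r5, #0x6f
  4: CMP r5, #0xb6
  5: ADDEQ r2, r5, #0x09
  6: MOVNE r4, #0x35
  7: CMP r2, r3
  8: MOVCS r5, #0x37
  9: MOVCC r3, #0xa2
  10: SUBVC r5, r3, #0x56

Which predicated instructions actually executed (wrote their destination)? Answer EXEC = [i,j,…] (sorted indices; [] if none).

EXEC = [1,3,6,8,10]

0: ✓ CMP  NZCV=1010
1: ✓ MOVMI  r5←0x8c
2: · MOVGT
3: ✓ MOVMI  r5←0x6f
4: ✓ CMP  NZCV=1001
5: · ADDEQ
6: ✓ MOVNE  r4←0x35
7: ✓ CMP  NZCV=0010
8: ✓ MOVCS  r5←0x37
9: · MOVCC
10: ✓ SUBVC  r5←0x4a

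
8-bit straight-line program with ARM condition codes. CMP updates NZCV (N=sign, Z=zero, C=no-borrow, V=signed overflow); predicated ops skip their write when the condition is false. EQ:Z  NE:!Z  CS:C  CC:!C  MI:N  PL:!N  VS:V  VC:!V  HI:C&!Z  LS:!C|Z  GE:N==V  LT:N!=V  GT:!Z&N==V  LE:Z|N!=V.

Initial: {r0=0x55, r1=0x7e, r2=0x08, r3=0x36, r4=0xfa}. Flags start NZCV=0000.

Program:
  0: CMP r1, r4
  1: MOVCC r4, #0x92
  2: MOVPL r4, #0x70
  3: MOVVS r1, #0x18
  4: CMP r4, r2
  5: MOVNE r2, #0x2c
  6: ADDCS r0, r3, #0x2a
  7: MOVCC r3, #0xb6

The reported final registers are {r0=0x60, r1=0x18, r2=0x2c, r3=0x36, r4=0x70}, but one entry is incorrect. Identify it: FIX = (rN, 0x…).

0: ✓ CMP  NZCV=1001
1: ✓ MOVCC  r4←0x92
2: · MOVPL
3: ✓ MOVVS  r1←0x18
4: ✓ CMP  NZCV=1010
5: ✓ MOVNE  r2←0x2c
6: ✓ ADDCS  r0←0x60
7: · MOVCC

FIX = (r4, 0x92)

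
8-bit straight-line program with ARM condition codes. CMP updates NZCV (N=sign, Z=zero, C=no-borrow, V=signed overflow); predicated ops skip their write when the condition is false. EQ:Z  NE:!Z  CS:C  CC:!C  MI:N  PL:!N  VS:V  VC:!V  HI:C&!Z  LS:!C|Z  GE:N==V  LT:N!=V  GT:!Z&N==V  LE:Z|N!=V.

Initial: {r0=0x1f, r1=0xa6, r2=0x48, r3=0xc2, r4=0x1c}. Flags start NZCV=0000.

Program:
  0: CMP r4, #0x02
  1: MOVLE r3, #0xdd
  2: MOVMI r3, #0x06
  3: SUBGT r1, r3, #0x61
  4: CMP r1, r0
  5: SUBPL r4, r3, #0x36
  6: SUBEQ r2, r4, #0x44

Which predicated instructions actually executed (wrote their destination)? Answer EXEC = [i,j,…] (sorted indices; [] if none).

0: ✓ CMP  NZCV=0010
1: · MOVLE
2: · MOVMI
3: ✓ SUBGT  r1←0x61
4: ✓ CMP  NZCV=0010
5: ✓ SUBPL  r4←0x8c
6: · SUBEQ

EXEC = [3,5]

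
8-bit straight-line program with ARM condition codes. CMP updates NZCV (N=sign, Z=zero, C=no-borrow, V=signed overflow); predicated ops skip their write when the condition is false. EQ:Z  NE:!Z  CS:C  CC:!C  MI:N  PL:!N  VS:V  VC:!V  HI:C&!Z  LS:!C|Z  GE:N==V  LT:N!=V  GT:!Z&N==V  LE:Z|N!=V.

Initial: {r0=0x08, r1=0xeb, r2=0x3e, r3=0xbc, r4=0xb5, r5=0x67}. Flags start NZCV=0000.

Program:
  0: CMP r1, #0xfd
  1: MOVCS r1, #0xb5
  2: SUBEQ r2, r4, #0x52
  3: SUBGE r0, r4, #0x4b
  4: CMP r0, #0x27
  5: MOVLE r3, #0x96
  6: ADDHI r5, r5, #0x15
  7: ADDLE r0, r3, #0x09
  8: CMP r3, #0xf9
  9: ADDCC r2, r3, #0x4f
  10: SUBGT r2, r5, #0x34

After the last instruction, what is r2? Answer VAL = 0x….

VAL = 0xe5

0: ✓ CMP  NZCV=1000
1: · MOVCS
2: · SUBEQ
3: · SUBGE
4: ✓ CMP  NZCV=1000
5: ✓ MOVLE  r3←0x96
6: · ADDHI
7: ✓ ADDLE  r0←0x9f
8: ✓ CMP  NZCV=1000
9: ✓ ADDCC  r2←0xe5
10: · SUBGT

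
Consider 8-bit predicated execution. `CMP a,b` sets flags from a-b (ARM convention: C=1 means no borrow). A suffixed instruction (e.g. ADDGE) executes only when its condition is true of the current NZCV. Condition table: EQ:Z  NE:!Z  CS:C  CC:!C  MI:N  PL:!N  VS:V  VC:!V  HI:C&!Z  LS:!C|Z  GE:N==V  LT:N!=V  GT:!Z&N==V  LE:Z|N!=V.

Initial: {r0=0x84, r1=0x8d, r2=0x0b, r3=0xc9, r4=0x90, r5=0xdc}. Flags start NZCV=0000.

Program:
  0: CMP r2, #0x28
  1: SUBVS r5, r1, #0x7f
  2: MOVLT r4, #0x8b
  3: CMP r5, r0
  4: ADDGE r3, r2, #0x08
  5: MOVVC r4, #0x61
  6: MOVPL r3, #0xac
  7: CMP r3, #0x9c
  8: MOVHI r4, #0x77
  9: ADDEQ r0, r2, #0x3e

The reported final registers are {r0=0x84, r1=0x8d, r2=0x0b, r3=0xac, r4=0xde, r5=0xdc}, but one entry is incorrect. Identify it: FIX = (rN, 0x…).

0: ✓ CMP  NZCV=1000
1: · SUBVS
2: ✓ MOVLT  r4←0x8b
3: ✓ CMP  NZCV=0010
4: ✓ ADDGE  r3←0x13
5: ✓ MOVVC  r4←0x61
6: ✓ MOVPL  r3←0xac
7: ✓ CMP  NZCV=0010
8: ✓ MOVHI  r4←0x77
9: · ADDEQ

FIX = (r4, 0x77)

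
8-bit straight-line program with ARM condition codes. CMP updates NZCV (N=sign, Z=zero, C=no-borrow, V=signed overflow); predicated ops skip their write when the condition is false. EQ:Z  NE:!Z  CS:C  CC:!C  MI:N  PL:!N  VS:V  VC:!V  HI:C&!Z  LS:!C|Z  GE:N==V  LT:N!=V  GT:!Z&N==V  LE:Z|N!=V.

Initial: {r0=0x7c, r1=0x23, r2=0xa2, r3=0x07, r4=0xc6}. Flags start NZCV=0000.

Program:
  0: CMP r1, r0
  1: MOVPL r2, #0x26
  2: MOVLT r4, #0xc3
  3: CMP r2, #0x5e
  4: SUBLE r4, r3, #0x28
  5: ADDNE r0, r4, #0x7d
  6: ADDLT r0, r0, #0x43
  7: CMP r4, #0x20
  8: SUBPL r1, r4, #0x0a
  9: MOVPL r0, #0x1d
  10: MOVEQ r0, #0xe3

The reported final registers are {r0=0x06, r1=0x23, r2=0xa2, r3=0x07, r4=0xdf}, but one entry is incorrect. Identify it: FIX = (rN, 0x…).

FIX = (r0, 0x9f)

[0] flags=1000 → (cmp)
[1] flags=1000 PL?F → skip
[2] flags=1000 LT?T → r4=0xc3
[3] flags=0011 → (cmp)
[4] flags=0011 LE?T → r4=0xdf
[5] flags=0011 NE?T → r0=0x5c
[6] flags=0011 LT?T → r0=0x9f
[7] flags=1010 → (cmp)
[8] flags=1010 PL?F → skip
[9] flags=1010 PL?F → skip
[10] flags=1010 EQ?F → skip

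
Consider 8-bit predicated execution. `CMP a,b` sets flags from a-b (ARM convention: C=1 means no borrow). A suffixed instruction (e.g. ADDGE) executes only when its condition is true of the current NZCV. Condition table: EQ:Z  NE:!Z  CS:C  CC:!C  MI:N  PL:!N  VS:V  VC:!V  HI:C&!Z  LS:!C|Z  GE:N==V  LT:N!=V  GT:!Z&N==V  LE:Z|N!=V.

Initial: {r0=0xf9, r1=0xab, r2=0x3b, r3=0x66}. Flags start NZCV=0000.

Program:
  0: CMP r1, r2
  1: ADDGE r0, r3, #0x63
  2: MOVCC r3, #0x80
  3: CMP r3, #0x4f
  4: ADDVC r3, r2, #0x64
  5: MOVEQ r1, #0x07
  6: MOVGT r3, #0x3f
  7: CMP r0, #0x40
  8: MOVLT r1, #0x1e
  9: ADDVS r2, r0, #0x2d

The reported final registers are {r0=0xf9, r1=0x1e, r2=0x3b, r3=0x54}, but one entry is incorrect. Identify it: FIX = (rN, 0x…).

FIX = (r3, 0x3f)

[0] flags=0011 → (cmp)
[1] flags=0011 GE?F → skip
[2] flags=0011 CC?F → skip
[3] flags=0010 → (cmp)
[4] flags=0010 VC?T → r3=0x9f
[5] flags=0010 EQ?F → skip
[6] flags=0010 GT?T → r3=0x3f
[7] flags=1010 → (cmp)
[8] flags=1010 LT?T → r1=0x1e
[9] flags=1010 VS?F → skip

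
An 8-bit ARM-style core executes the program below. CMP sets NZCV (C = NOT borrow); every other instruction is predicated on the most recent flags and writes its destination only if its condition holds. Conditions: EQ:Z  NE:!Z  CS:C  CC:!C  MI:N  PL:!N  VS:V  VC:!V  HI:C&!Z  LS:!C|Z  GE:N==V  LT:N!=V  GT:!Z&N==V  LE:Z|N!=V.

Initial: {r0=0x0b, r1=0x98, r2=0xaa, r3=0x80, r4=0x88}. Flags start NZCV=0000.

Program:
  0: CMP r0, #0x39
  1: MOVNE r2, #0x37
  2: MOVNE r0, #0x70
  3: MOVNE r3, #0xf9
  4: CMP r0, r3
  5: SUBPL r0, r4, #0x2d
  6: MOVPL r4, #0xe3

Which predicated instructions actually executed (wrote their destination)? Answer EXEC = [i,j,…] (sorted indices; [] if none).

EXEC = [1,2,3,5,6]

[0] flags=1000 → (cmp)
[1] flags=1000 NE?T → r2=0x37
[2] flags=1000 NE?T → r0=0x70
[3] flags=1000 NE?T → r3=0xf9
[4] flags=0000 → (cmp)
[5] flags=0000 PL?T → r0=0x5b
[6] flags=0000 PL?T → r4=0xe3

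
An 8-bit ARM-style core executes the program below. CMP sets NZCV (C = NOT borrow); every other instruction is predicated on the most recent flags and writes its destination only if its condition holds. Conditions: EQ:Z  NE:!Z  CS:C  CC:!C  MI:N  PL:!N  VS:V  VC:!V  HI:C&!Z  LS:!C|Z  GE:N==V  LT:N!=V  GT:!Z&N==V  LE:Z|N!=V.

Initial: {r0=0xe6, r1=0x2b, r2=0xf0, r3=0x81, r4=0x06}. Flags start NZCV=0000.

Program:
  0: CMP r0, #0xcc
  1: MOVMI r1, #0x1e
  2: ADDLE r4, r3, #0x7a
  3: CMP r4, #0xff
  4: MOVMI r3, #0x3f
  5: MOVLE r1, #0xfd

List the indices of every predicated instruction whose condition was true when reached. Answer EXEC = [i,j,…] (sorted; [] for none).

EXEC = []

0: ✓ CMP  NZCV=0010
1: · MOVMI
2: · ADDLE
3: ✓ CMP  NZCV=0000
4: · MOVMI
5: · MOVLE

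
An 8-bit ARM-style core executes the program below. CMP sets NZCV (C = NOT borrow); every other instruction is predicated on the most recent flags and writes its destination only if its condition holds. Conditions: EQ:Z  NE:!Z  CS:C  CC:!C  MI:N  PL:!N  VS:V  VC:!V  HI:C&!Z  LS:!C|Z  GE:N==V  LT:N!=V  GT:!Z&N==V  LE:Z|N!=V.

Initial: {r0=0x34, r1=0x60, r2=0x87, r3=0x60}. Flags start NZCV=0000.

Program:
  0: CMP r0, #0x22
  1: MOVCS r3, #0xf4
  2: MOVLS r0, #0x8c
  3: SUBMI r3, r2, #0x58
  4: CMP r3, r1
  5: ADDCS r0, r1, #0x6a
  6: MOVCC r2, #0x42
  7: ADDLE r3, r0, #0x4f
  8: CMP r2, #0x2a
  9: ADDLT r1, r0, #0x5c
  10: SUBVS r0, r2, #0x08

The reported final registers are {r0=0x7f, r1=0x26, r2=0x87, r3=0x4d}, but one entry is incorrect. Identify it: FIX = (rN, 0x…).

FIX = (r3, 0x19)

[0] flags=0010 → (cmp)
[1] flags=0010 CS?T → r3=0xf4
[2] flags=0010 LS?F → skip
[3] flags=0010 MI?F → skip
[4] flags=1010 → (cmp)
[5] flags=1010 CS?T → r0=0xca
[6] flags=1010 CC?F → skip
[7] flags=1010 LE?T → r3=0x19
[8] flags=0011 → (cmp)
[9] flags=0011 LT?T → r1=0x26
[10] flags=0011 VS?T → r0=0x7f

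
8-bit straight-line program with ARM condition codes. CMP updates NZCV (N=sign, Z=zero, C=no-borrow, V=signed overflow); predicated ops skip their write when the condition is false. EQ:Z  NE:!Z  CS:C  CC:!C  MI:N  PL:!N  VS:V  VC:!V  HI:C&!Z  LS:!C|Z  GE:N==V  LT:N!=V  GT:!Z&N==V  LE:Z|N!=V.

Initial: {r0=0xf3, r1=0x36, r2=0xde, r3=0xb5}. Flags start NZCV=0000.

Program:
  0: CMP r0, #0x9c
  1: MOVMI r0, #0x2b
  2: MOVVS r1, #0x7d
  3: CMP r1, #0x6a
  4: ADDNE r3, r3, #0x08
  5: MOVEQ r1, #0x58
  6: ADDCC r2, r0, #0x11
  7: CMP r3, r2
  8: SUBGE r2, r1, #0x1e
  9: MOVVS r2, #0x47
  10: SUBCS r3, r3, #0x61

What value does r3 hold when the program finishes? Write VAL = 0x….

0: ✓ CMP  NZCV=0010
1: · MOVMI
2: · MOVVS
3: ✓ CMP  NZCV=1000
4: ✓ ADDNE  r3←0xbd
5: · MOVEQ
6: ✓ ADDCC  r2←0x04
7: ✓ CMP  NZCV=1010
8: · SUBGE
9: · MOVVS
10: ✓ SUBCS  r3←0x5c

VAL = 0x5c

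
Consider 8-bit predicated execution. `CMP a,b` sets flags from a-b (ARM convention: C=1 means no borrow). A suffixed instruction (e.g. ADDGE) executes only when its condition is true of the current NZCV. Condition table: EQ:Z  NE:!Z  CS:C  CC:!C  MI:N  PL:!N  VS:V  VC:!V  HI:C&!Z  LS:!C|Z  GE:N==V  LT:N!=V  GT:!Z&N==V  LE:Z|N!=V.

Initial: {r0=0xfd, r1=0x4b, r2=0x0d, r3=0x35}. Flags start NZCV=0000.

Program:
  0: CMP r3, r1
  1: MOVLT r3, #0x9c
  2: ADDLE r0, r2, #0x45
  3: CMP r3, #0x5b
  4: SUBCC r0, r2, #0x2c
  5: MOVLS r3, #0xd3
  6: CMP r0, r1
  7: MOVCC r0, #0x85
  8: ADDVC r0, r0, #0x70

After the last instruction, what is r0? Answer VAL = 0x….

[0] flags=1000 → (cmp)
[1] flags=1000 LT?T → r3=0x9c
[2] flags=1000 LE?T → r0=0x52
[3] flags=0011 → (cmp)
[4] flags=0011 CC?F → skip
[5] flags=0011 LS?F → skip
[6] flags=0010 → (cmp)
[7] flags=0010 CC?F → skip
[8] flags=0010 VC?T → r0=0xc2

VAL = 0xc2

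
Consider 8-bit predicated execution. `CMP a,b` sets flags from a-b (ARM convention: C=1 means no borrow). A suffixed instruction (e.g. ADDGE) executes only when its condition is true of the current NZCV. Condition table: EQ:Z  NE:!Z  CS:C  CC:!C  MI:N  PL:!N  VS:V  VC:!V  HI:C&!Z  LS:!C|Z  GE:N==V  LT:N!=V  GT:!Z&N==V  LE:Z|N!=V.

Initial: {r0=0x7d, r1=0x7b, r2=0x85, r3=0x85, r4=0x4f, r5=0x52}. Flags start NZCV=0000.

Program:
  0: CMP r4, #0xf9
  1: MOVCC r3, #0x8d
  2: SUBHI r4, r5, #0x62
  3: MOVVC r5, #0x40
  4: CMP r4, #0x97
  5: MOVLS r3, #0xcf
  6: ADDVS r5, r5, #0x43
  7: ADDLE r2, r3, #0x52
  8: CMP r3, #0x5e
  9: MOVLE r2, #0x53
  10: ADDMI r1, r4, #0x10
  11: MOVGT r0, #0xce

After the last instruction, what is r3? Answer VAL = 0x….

0: ✓ CMP  NZCV=0000
1: ✓ MOVCC  r3←0x8d
2: · SUBHI
3: ✓ MOVVC  r5←0x40
4: ✓ CMP  NZCV=1001
5: ✓ MOVLS  r3←0xcf
6: ✓ ADDVS  r5←0x83
7: · ADDLE
8: ✓ CMP  NZCV=0011
9: ✓ MOVLE  r2←0x53
10: · ADDMI
11: · MOVGT

VAL = 0xcf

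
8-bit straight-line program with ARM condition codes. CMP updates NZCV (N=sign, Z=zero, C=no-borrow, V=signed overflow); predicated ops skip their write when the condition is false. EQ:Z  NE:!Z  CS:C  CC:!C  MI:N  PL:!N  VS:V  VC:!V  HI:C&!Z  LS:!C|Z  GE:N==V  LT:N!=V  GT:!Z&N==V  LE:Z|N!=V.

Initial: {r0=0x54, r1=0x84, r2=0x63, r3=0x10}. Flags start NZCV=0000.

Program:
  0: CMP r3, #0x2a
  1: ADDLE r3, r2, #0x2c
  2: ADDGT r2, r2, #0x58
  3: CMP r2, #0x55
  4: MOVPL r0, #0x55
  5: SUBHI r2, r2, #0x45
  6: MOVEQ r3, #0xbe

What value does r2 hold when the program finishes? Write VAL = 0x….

0: ✓ CMP  NZCV=1000
1: ✓ ADDLE  r3←0x8f
2: · ADDGT
3: ✓ CMP  NZCV=0010
4: ✓ MOVPL  r0←0x55
5: ✓ SUBHI  r2←0x1e
6: · MOVEQ

VAL = 0x1e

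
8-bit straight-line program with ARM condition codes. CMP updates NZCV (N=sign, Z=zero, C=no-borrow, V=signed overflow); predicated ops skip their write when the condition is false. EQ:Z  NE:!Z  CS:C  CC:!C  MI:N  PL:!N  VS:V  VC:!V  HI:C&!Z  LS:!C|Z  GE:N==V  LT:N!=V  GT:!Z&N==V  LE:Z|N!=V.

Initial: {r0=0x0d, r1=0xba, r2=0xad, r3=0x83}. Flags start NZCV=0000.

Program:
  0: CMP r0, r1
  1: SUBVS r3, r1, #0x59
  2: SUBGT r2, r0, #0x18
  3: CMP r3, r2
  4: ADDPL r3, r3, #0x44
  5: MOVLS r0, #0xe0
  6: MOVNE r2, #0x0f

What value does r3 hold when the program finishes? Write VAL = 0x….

[0] flags=0000 → (cmp)
[1] flags=0000 VS?F → skip
[2] flags=0000 GT?T → r2=0xf5
[3] flags=1000 → (cmp)
[4] flags=1000 PL?F → skip
[5] flags=1000 LS?T → r0=0xe0
[6] flags=1000 NE?T → r2=0x0f

VAL = 0x83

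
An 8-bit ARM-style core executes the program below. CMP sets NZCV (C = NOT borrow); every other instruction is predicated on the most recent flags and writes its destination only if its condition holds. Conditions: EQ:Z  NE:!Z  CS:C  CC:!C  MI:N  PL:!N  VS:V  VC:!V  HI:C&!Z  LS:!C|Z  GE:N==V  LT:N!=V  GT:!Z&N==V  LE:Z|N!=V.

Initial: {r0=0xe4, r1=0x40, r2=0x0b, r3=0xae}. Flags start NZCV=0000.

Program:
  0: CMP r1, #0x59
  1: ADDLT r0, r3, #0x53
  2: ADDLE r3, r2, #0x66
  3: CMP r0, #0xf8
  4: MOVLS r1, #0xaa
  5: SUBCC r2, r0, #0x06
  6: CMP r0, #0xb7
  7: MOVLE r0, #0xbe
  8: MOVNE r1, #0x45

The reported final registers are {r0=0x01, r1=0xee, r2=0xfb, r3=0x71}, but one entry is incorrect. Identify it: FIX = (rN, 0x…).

[0] flags=1000 → (cmp)
[1] flags=1000 LT?T → r0=0x01
[2] flags=1000 LE?T → r3=0x71
[3] flags=0000 → (cmp)
[4] flags=0000 LS?T → r1=0xaa
[5] flags=0000 CC?T → r2=0xfb
[6] flags=0000 → (cmp)
[7] flags=0000 LE?F → skip
[8] flags=0000 NE?T → r1=0x45

FIX = (r1, 0x45)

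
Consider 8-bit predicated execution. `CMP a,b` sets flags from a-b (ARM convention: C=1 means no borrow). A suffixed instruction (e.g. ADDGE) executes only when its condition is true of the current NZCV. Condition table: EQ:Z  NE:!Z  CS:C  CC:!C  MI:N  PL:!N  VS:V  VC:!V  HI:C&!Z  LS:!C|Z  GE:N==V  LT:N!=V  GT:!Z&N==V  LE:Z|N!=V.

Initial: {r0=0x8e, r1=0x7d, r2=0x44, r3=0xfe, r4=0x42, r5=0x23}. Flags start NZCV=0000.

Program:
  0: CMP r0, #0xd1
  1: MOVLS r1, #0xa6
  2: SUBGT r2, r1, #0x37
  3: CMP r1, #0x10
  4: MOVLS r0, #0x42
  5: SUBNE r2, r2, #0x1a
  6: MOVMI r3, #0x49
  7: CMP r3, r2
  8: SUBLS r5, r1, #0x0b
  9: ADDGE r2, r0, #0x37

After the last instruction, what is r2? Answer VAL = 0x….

VAL = 0xc5

0: ✓ CMP  NZCV=1000
1: ✓ MOVLS  r1←0xa6
2: · SUBGT
3: ✓ CMP  NZCV=1010
4: · MOVLS
5: ✓ SUBNE  r2←0x2a
6: ✓ MOVMI  r3←0x49
7: ✓ CMP  NZCV=0010
8: · SUBLS
9: ✓ ADDGE  r2←0xc5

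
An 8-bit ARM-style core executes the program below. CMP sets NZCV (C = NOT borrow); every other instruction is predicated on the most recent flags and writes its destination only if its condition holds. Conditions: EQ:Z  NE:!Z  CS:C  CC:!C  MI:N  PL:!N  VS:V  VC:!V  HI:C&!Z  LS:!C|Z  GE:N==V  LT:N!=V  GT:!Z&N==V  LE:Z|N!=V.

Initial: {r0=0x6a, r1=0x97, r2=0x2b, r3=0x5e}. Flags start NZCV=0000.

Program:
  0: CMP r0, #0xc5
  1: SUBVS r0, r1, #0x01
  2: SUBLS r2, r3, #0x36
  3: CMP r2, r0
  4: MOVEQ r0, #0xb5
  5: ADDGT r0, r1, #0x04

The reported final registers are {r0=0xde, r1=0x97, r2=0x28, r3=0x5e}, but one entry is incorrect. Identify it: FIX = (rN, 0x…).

FIX = (r0, 0x9b)

[0] flags=1001 → (cmp)
[1] flags=1001 VS?T → r0=0x96
[2] flags=1001 LS?T → r2=0x28
[3] flags=1001 → (cmp)
[4] flags=1001 EQ?F → skip
[5] flags=1001 GT?T → r0=0x9b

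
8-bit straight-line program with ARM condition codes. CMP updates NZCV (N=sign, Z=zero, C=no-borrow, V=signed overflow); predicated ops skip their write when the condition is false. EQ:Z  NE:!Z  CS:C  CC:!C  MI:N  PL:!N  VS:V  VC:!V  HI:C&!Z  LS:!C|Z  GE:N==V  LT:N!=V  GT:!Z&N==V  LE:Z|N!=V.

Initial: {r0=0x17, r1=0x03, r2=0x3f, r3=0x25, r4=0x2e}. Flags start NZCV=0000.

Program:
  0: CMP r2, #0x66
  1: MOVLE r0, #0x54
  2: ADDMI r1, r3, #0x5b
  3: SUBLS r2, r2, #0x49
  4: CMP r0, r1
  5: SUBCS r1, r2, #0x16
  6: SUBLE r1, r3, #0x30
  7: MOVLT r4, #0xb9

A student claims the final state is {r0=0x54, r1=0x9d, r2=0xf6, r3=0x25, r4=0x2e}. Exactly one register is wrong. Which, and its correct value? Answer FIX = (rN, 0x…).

FIX = (r1, 0x80)

[0] flags=1000 → (cmp)
[1] flags=1000 LE?T → r0=0x54
[2] flags=1000 MI?T → r1=0x80
[3] flags=1000 LS?T → r2=0xf6
[4] flags=1001 → (cmp)
[5] flags=1001 CS?F → skip
[6] flags=1001 LE?F → skip
[7] flags=1001 LT?F → skip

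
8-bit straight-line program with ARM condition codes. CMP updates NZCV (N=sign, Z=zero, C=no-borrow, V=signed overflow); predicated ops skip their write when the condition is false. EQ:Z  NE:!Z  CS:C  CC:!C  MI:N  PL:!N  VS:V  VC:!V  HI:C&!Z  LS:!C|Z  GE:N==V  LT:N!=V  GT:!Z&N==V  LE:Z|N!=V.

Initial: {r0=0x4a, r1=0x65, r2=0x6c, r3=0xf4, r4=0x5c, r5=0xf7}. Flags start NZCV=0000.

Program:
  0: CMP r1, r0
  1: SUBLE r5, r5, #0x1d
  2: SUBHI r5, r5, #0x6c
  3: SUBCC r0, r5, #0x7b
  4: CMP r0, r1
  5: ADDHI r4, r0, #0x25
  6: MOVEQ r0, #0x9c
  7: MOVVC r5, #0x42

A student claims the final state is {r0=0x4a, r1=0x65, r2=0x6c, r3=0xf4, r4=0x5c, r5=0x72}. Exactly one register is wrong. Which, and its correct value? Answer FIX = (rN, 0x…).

0: ✓ CMP  NZCV=0010
1: · SUBLE
2: ✓ SUBHI  r5←0x8b
3: · SUBCC
4: ✓ CMP  NZCV=1000
5: · ADDHI
6: · MOVEQ
7: ✓ MOVVC  r5←0x42

FIX = (r5, 0x42)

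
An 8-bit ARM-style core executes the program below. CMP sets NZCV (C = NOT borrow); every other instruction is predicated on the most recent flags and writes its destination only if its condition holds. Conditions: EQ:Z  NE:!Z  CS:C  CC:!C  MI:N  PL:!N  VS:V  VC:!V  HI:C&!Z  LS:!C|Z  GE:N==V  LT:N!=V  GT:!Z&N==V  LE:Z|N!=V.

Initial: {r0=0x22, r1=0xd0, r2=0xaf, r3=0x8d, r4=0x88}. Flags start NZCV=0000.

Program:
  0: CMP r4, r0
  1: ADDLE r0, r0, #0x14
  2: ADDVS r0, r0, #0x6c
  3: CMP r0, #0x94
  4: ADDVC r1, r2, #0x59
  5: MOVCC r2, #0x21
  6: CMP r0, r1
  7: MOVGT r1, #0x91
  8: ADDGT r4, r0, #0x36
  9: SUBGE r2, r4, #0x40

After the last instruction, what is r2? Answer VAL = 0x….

VAL = 0xaf

[0] flags=0011 → (cmp)
[1] flags=0011 LE?T → r0=0x36
[2] flags=0011 VS?T → r0=0xa2
[3] flags=0010 → (cmp)
[4] flags=0010 VC?T → r1=0x08
[5] flags=0010 CC?F → skip
[6] flags=1010 → (cmp)
[7] flags=1010 GT?F → skip
[8] flags=1010 GT?F → skip
[9] flags=1010 GE?F → skip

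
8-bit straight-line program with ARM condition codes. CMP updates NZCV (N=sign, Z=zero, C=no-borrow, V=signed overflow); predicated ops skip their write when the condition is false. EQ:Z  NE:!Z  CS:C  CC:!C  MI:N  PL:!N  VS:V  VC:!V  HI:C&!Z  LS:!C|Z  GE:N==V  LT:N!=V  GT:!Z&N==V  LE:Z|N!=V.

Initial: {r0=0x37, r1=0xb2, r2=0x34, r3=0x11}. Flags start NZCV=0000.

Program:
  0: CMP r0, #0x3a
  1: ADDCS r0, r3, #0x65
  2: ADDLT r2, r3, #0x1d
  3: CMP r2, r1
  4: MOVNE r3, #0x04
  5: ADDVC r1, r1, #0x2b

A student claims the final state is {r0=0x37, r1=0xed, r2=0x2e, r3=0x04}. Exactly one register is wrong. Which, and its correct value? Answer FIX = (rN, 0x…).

FIX = (r1, 0xdd)

[0] flags=1000 → (cmp)
[1] flags=1000 CS?F → skip
[2] flags=1000 LT?T → r2=0x2e
[3] flags=0000 → (cmp)
[4] flags=0000 NE?T → r3=0x04
[5] flags=0000 VC?T → r1=0xdd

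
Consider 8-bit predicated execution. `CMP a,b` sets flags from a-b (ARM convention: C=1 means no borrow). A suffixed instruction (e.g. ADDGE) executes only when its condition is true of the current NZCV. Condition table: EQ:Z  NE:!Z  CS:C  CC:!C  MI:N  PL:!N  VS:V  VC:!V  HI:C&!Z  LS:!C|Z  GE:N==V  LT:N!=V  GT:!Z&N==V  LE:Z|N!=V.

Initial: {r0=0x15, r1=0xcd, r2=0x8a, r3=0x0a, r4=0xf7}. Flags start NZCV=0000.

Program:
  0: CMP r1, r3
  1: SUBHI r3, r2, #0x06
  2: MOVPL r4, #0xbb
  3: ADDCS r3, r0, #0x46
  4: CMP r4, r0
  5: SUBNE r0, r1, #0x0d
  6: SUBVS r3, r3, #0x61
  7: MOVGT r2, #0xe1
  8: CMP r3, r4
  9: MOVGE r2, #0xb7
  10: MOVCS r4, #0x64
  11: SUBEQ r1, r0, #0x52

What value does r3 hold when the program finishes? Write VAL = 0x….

0: ✓ CMP  NZCV=1010
1: ✓ SUBHI  r3←0x84
2: · MOVPL
3: ✓ ADDCS  r3←0x5b
4: ✓ CMP  NZCV=1010
5: ✓ SUBNE  r0←0xc0
6: · SUBVS
7: · MOVGT
8: ✓ CMP  NZCV=0000
9: ✓ MOVGE  r2←0xb7
10: · MOVCS
11: · SUBEQ

VAL = 0x5b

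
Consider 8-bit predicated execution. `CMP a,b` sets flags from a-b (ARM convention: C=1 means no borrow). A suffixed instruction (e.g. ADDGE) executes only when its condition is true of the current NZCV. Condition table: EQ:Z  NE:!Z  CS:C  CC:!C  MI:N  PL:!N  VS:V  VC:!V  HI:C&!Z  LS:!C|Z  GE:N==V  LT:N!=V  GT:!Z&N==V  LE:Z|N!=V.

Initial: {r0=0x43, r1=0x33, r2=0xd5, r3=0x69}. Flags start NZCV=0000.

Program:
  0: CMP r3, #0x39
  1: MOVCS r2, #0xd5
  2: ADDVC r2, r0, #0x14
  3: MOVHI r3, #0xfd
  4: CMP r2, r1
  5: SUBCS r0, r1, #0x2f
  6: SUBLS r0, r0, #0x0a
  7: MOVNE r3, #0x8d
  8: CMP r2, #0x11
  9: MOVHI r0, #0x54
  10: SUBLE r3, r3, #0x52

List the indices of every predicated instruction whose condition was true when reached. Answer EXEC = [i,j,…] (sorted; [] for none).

EXEC = [1,2,3,5,7,9]

0: ✓ CMP  NZCV=0010
1: ✓ MOVCS  r2←0xd5
2: ✓ ADDVC  r2←0x57
3: ✓ MOVHI  r3←0xfd
4: ✓ CMP  NZCV=0010
5: ✓ SUBCS  r0←0x04
6: · SUBLS
7: ✓ MOVNE  r3←0x8d
8: ✓ CMP  NZCV=0010
9: ✓ MOVHI  r0←0x54
10: · SUBLE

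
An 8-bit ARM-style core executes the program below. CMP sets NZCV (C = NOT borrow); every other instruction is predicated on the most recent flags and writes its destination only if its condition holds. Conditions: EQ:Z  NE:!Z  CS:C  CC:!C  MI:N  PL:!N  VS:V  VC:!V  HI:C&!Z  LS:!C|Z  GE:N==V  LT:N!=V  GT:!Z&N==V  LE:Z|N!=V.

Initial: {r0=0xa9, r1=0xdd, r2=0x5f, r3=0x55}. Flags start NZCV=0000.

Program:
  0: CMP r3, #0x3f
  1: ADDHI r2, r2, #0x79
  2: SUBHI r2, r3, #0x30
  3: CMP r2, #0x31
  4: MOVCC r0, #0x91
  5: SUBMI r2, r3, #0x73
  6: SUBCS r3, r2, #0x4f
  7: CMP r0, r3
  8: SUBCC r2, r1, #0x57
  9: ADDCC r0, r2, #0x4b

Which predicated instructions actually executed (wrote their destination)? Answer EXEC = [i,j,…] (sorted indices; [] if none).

EXEC = [1,2,4,5]

[0] flags=0010 → (cmp)
[1] flags=0010 HI?T → r2=0xd8
[2] flags=0010 HI?T → r2=0x25
[3] flags=1000 → (cmp)
[4] flags=1000 CC?T → r0=0x91
[5] flags=1000 MI?T → r2=0xe2
[6] flags=1000 CS?F → skip
[7] flags=0011 → (cmp)
[8] flags=0011 CC?F → skip
[9] flags=0011 CC?F → skip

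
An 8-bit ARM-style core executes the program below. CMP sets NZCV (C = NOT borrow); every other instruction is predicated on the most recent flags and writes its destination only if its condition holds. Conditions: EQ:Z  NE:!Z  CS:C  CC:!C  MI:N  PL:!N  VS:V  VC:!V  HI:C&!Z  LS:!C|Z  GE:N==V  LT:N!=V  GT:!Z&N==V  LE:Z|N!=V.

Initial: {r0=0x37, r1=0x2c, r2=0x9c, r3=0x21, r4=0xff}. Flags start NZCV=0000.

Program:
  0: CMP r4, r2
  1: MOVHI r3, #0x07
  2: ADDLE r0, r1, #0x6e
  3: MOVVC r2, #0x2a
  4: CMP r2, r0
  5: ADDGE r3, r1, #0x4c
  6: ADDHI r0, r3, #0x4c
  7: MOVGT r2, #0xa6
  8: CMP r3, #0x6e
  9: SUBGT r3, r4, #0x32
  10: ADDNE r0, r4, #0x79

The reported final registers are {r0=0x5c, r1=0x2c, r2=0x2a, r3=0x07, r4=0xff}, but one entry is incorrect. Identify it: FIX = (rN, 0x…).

[0] flags=0010 → (cmp)
[1] flags=0010 HI?T → r3=0x07
[2] flags=0010 LE?F → skip
[3] flags=0010 VC?T → r2=0x2a
[4] flags=1000 → (cmp)
[5] flags=1000 GE?F → skip
[6] flags=1000 HI?F → skip
[7] flags=1000 GT?F → skip
[8] flags=1000 → (cmp)
[9] flags=1000 GT?F → skip
[10] flags=1000 NE?T → r0=0x78

FIX = (r0, 0x78)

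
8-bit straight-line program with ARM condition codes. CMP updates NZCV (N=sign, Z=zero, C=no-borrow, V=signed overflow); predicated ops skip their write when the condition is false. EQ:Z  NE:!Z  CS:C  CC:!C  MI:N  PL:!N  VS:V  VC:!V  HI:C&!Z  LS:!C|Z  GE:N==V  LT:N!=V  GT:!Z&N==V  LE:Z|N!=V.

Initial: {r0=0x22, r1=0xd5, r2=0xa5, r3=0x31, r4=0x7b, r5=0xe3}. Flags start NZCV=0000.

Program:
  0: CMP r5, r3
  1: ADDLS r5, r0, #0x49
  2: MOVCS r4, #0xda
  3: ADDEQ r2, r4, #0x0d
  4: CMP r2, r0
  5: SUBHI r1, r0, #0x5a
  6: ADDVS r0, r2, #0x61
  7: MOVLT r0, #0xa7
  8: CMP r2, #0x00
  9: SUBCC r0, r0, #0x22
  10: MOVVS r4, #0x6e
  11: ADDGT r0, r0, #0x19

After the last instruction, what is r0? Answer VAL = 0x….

VAL = 0xa7

0: ✓ CMP  NZCV=1010
1: · ADDLS
2: ✓ MOVCS  r4←0xda
3: · ADDEQ
4: ✓ CMP  NZCV=1010
5: ✓ SUBHI  r1←0xc8
6: · ADDVS
7: ✓ MOVLT  r0←0xa7
8: ✓ CMP  NZCV=1010
9: · SUBCC
10: · MOVVS
11: · ADDGT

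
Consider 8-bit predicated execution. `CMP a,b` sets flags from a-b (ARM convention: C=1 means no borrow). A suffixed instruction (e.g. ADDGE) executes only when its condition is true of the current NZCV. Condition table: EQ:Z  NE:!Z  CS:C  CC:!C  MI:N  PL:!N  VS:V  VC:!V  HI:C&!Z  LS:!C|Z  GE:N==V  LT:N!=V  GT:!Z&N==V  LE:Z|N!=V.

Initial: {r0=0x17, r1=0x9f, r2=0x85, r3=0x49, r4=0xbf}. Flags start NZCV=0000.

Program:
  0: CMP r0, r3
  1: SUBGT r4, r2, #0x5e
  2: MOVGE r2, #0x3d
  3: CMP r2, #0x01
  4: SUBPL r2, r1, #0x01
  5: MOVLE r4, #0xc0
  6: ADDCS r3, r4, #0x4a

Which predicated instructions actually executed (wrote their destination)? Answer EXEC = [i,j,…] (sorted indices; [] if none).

[0] flags=1000 → (cmp)
[1] flags=1000 GT?F → skip
[2] flags=1000 GE?F → skip
[3] flags=1010 → (cmp)
[4] flags=1010 PL?F → skip
[5] flags=1010 LE?T → r4=0xc0
[6] flags=1010 CS?T → r3=0x0a

EXEC = [5,6]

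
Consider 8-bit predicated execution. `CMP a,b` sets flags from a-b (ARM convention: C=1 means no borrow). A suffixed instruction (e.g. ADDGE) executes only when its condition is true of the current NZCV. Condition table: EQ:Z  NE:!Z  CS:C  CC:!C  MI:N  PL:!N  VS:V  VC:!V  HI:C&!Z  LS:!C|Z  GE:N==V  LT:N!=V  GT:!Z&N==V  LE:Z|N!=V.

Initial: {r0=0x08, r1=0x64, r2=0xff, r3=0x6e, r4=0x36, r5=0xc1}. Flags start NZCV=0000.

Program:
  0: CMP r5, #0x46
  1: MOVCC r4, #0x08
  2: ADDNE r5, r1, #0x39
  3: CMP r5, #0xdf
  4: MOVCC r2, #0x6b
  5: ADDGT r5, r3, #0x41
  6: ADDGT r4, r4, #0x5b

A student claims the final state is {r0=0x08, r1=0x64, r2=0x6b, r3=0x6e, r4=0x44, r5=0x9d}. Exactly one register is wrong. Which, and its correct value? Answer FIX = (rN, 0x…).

FIX = (r4, 0x36)

0: ✓ CMP  NZCV=0011
1: · MOVCC
2: ✓ ADDNE  r5←0x9d
3: ✓ CMP  NZCV=1000
4: ✓ MOVCC  r2←0x6b
5: · ADDGT
6: · ADDGT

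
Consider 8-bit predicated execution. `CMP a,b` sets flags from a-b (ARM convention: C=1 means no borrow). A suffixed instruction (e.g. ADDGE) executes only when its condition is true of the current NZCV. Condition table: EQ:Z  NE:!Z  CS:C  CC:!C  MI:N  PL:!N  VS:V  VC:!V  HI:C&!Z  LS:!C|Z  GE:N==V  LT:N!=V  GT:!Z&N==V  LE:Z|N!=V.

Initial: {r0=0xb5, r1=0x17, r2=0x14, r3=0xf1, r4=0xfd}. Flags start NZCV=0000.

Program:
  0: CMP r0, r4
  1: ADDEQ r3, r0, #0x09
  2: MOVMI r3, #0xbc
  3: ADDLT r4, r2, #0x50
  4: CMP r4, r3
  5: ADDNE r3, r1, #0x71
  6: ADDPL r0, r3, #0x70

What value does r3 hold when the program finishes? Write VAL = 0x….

[0] flags=1000 → (cmp)
[1] flags=1000 EQ?F → skip
[2] flags=1000 MI?T → r3=0xbc
[3] flags=1000 LT?T → r4=0x64
[4] flags=1001 → (cmp)
[5] flags=1001 NE?T → r3=0x88
[6] flags=1001 PL?F → skip

VAL = 0x88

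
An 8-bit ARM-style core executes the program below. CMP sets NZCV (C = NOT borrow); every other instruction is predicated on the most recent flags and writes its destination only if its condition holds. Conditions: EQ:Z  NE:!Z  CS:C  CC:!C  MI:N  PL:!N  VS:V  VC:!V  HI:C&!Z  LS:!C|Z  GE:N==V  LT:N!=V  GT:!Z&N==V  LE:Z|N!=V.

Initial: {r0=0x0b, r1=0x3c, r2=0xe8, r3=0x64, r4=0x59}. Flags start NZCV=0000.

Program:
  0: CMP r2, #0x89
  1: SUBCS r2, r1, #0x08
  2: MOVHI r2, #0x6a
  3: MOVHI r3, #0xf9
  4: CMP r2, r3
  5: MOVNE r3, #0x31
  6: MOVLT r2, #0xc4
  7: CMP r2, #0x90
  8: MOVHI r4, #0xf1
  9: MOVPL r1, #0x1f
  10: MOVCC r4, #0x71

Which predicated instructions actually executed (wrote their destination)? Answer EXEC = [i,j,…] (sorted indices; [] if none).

EXEC = [1,2,3,5,10]

0: ✓ CMP  NZCV=0010
1: ✓ SUBCS  r2←0x34
2: ✓ MOVHI  r2←0x6a
3: ✓ MOVHI  r3←0xf9
4: ✓ CMP  NZCV=0000
5: ✓ MOVNE  r3←0x31
6: · MOVLT
7: ✓ CMP  NZCV=1001
8: · MOVHI
9: · MOVPL
10: ✓ MOVCC  r4←0x71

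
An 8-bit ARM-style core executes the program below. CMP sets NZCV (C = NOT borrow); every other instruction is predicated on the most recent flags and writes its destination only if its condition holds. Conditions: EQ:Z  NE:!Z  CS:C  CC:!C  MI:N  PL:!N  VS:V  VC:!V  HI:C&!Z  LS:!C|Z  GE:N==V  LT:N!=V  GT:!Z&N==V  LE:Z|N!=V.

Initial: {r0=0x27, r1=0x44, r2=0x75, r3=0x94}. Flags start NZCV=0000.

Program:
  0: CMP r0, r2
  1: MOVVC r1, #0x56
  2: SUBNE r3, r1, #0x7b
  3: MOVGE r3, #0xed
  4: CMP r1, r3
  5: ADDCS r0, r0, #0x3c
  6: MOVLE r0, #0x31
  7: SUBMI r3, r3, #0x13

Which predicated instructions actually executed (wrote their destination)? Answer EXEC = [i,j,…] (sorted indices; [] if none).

[0] flags=1000 → (cmp)
[1] flags=1000 VC?T → r1=0x56
[2] flags=1000 NE?T → r3=0xdb
[3] flags=1000 GE?F → skip
[4] flags=0000 → (cmp)
[5] flags=0000 CS?F → skip
[6] flags=0000 LE?F → skip
[7] flags=0000 MI?F → skip

EXEC = [1,2]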